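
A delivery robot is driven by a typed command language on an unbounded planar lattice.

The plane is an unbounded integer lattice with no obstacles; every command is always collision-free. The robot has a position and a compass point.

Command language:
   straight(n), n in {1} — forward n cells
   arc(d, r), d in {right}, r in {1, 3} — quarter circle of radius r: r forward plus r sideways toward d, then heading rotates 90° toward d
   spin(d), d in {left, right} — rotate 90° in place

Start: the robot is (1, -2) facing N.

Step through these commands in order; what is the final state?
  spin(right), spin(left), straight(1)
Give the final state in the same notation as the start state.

t0: (1, -2) facing N
step 1 (spin(right)): (1, -2) facing E
step 2 (spin(left)): (1, -2) facing N
step 3 (straight(1)): (1, -1) facing N

(1, -1) facing N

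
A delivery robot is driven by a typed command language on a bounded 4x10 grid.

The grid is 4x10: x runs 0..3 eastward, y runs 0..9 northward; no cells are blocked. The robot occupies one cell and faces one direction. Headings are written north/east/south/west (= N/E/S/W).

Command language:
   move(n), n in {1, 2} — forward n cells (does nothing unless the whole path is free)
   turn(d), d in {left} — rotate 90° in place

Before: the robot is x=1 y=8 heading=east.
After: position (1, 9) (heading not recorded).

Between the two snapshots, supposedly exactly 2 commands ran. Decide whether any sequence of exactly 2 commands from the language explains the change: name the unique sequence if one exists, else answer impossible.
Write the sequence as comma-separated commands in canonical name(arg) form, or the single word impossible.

key: running move(1) before turn(left) would end elsewhere — order is forced
start: x=1 y=8 heading=east
t=1 turn(left) ⇒ x=1 y=8 heading=north
t=2 move(1) ⇒ x=1 y=9 heading=north
no rival 2-sequence matches.

turn(left), move(1)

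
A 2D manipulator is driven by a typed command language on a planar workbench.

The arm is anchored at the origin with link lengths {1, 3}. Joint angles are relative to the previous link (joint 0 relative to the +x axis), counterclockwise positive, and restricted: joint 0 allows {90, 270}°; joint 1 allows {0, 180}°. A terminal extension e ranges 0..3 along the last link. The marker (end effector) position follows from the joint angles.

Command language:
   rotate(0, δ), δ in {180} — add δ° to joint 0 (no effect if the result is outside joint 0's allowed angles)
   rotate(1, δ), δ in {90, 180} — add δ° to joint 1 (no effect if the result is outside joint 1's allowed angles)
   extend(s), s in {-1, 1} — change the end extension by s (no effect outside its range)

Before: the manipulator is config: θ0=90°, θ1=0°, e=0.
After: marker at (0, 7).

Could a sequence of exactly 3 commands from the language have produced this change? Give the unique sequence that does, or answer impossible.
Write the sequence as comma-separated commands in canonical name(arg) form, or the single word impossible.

extend(1), extend(1), extend(1)

initial: config: θ0=90°, θ1=0°, e=0
t=1 extend(1) ⇒ config: θ0=90°, θ1=0°, e=1
t=2 extend(1) ⇒ config: θ0=90°, θ1=0°, e=2
t=3 extend(1) ⇒ config: θ0=90°, θ1=0°, e=3
uniquely the one of 125 3-step routes that fits.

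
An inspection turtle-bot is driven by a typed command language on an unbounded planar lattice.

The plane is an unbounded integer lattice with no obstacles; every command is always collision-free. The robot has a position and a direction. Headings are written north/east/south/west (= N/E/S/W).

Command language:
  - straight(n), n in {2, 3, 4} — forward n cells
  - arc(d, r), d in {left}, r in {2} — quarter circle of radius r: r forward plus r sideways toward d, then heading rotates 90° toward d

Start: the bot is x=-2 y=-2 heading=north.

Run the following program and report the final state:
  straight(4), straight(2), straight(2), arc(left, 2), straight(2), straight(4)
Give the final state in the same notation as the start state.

t0: x=-2 y=-2 heading=north
step 1 (straight(4)): x=-2 y=2 heading=north
step 2 (straight(2)): x=-2 y=4 heading=north
step 3 (straight(2)): x=-2 y=6 heading=north
step 4 (arc(left, 2)): x=-4 y=8 heading=west
step 5 (straight(2)): x=-6 y=8 heading=west
step 6 (straight(4)): x=-10 y=8 heading=west

x=-10 y=8 heading=west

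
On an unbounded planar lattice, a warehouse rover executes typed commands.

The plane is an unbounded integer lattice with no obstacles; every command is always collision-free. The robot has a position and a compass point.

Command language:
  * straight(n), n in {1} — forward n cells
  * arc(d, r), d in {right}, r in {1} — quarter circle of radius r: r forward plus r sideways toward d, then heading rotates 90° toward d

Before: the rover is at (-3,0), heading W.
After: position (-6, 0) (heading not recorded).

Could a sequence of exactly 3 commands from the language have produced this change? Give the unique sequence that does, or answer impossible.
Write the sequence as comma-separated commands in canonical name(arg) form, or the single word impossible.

from: at (-3,0), heading W
[1] after straight(1): at (-4,0), heading W
[2] after straight(1): at (-5,0), heading W
[3] after straight(1): at (-6,0), heading W
uniquely the one of 8 3-step routes that fits.

straight(1), straight(1), straight(1)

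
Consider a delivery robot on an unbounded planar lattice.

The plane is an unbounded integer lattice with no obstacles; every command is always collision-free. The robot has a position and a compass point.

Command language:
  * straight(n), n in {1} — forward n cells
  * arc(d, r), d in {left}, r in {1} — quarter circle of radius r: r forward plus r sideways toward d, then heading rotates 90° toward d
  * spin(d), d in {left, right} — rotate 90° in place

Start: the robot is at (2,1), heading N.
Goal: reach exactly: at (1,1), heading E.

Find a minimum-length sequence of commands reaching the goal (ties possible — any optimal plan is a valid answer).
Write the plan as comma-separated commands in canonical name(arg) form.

initial: at (2,1), heading N
1. arc(left, 1) → at (1,2), heading W
2. arc(left, 1) → at (0,1), heading S
3. spin(left) → at (0,1), heading E
4. straight(1) → at (1,1), heading E
nothing shorter than 4 reaches the goal.

arc(left, 1), arc(left, 1), spin(left), straight(1)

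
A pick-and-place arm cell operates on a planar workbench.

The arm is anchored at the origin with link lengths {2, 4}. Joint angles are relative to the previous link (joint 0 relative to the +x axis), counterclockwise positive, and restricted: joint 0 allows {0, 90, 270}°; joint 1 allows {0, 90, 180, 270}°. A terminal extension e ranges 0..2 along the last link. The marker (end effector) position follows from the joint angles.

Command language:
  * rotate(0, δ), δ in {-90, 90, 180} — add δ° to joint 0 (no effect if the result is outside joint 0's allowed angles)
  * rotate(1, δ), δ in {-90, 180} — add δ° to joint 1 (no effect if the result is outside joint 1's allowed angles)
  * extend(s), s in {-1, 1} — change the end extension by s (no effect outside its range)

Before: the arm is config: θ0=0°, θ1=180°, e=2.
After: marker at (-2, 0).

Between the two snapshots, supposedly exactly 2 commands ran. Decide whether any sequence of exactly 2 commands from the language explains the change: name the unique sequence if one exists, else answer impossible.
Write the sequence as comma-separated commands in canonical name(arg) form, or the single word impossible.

begin: config: θ0=0°, θ1=180°, e=2
1. extend(-1) → config: θ0=0°, θ1=180°, e=1
2. extend(-1) → config: θ0=0°, θ1=180°, e=0
uniquely the one of 49 2-step routes that fits.

extend(-1), extend(-1)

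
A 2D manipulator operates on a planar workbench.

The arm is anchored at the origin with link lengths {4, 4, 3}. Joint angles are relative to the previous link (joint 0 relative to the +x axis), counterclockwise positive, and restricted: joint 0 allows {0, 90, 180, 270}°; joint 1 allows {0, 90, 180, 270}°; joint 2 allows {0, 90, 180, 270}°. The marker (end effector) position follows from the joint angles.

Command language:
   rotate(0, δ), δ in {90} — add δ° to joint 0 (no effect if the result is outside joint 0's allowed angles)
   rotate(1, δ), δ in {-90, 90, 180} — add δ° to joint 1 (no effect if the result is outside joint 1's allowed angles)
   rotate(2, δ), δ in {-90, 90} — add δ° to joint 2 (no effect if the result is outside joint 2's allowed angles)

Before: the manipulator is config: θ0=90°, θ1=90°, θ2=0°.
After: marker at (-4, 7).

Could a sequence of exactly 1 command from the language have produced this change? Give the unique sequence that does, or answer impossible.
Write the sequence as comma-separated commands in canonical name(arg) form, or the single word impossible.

t0: config: θ0=90°, θ1=90°, θ2=0°
t=1 rotate(2, -90) ⇒ config: θ0=90°, θ1=90°, θ2=270°
uniquely the one of 6 1-step routes that fits.

rotate(2, -90)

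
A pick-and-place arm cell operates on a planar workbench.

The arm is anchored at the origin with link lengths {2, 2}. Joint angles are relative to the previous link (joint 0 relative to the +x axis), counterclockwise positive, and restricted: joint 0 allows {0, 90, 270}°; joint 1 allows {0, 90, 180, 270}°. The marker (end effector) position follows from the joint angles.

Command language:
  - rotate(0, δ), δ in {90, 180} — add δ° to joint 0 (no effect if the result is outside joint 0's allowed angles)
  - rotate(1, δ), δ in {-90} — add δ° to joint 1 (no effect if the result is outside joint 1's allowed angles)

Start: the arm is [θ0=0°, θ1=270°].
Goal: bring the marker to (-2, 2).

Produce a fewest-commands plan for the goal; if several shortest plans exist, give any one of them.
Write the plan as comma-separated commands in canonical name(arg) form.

start: [θ0=0°, θ1=270°]
1. rotate(1, -90) → [θ0=0°, θ1=180°]
2. rotate(1, -90) → [θ0=0°, θ1=90°]
3. rotate(0, 90) → [θ0=90°, θ1=90°]
nothing shorter than 3 reaches the goal.

rotate(1, -90), rotate(1, -90), rotate(0, 90)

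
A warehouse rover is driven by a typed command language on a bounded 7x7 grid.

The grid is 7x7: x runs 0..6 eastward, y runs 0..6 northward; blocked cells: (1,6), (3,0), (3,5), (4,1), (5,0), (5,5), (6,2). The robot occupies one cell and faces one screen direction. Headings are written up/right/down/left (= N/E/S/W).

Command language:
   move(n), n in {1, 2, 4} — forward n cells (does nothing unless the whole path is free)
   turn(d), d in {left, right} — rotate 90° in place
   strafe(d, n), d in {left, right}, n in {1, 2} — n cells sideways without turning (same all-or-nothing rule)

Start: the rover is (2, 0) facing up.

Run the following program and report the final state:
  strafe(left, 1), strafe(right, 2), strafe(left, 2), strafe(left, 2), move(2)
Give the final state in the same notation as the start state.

begin: (2, 0) facing up
[1] after strafe(left, 1): (1, 0) facing up
[2] after strafe(right, 2): (1, 0) facing up
[3] after strafe(left, 2): (1, 0) facing up
[4] after strafe(left, 2): (1, 0) facing up
[5] after move(2): (1, 2) facing up

(1, 2) facing up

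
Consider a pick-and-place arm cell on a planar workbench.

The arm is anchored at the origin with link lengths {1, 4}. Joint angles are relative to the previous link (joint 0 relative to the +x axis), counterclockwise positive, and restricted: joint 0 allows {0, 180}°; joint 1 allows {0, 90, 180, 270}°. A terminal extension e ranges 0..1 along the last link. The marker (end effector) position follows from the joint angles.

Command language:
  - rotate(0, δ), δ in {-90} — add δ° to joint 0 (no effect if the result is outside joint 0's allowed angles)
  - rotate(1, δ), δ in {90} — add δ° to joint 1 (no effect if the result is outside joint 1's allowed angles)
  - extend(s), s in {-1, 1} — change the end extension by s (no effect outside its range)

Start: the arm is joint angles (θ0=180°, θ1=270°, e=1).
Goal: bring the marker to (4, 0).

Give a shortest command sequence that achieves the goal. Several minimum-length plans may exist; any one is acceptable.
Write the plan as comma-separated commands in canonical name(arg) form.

begin: joint angles (θ0=180°, θ1=270°, e=1)
step 1 (rotate(1, 90)): joint angles (θ0=180°, θ1=0°, e=1)
step 2 (rotate(1, 90)): joint angles (θ0=180°, θ1=90°, e=1)
step 3 (rotate(1, 90)): joint angles (θ0=180°, θ1=180°, e=1)
shorter routes all fall short; 3 is best.

rotate(1, 90), rotate(1, 90), rotate(1, 90)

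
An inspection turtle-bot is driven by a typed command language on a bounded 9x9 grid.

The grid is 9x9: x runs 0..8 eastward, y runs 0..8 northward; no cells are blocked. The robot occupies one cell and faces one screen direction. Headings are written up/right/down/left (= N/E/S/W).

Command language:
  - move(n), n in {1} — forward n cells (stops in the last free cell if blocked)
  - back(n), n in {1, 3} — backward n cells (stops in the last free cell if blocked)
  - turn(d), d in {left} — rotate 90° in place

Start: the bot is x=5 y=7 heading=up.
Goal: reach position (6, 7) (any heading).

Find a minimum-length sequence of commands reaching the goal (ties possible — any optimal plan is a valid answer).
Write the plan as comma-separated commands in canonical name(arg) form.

begin: x=5 y=7 heading=up
step 1 (turn(left)): x=5 y=7 heading=left
step 2 (back(1)): x=6 y=7 heading=left
no 1-step plan works, so 2 is optimal.

turn(left), back(1)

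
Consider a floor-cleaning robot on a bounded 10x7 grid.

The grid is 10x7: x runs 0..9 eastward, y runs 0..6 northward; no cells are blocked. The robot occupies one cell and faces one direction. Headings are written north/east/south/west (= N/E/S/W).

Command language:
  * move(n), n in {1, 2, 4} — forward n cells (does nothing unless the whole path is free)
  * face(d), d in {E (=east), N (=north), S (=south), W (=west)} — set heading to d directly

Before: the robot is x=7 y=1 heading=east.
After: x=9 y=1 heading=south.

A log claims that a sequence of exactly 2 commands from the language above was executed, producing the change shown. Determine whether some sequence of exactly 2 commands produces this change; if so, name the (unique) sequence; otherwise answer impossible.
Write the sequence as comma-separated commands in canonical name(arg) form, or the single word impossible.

key: running face(S) before move(2) would end elsewhere — order is forced
begin: x=7 y=1 heading=east
step 1 (move(2)): x=9 y=1 heading=east
step 2 (face(S)): x=9 y=1 heading=south
all 49 alternatives checked — unique.

move(2), face(S)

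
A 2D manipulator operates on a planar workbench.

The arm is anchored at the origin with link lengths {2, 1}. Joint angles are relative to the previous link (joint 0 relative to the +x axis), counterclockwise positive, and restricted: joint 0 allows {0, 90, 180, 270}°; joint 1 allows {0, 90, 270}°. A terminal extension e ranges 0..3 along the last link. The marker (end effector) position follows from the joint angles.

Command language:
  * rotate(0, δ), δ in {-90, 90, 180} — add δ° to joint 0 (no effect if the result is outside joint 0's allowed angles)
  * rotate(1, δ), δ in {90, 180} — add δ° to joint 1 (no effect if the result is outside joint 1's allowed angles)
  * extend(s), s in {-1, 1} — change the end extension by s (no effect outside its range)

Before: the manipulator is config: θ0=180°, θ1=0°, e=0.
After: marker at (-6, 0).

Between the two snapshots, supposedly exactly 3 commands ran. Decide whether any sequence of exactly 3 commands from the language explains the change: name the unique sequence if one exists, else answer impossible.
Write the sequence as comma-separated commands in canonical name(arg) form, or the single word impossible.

extend(1), extend(1), extend(1)

start: config: θ0=180°, θ1=0°, e=0
step 1 (extend(1)): config: θ0=180°, θ1=0°, e=1
step 2 (extend(1)): config: θ0=180°, θ1=0°, e=2
step 3 (extend(1)): config: θ0=180°, θ1=0°, e=3
uniquely the one of 343 3-step routes that fits.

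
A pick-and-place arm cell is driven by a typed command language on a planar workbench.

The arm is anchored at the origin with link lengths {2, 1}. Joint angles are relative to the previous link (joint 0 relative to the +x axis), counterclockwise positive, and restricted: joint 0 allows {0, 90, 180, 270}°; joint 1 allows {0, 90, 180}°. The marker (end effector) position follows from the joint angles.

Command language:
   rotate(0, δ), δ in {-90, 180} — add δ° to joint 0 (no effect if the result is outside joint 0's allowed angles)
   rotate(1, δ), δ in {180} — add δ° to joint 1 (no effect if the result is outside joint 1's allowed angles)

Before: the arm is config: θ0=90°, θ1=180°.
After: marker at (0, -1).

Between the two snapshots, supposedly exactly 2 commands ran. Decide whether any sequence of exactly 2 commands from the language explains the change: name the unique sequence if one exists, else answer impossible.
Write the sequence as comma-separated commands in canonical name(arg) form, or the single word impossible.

t0: config: θ0=90°, θ1=180°
[1] after rotate(0, -90): config: θ0=0°, θ1=180°
[2] after rotate(0, -90): config: θ0=270°, θ1=180°
uniquely the one of 9 2-step routes that fits.

rotate(0, -90), rotate(0, -90)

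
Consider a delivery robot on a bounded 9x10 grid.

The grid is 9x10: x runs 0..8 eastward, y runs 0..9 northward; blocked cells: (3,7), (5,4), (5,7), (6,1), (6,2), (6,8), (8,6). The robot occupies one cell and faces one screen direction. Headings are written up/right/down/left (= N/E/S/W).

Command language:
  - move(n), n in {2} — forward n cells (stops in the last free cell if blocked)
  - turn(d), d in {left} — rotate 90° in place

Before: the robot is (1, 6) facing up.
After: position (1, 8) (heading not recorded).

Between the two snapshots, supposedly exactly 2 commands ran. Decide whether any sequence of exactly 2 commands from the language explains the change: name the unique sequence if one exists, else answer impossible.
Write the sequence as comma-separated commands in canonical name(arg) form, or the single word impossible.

move(2), turn(left)

key: order matters: swapping move(2) and turn(left) lands elsewhere
from: (1, 6) facing up
[1] after move(2): (1, 8) facing up
[2] after turn(left): (1, 8) facing left
no rival 2-sequence matches.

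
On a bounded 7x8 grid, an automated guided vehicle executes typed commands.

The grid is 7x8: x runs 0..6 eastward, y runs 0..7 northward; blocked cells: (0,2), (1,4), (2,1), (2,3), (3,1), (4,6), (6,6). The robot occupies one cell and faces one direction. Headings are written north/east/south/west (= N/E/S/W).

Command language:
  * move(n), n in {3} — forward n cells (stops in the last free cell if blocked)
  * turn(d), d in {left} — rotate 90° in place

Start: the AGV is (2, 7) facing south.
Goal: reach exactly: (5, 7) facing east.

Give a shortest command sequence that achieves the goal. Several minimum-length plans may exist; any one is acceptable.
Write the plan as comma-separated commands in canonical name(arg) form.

t0: (2, 7) facing south
step 1 (turn(left)): (2, 7) facing east
step 2 (move(3)): (5, 7) facing east
minimal: 2 command(s), checked below 2.

turn(left), move(3)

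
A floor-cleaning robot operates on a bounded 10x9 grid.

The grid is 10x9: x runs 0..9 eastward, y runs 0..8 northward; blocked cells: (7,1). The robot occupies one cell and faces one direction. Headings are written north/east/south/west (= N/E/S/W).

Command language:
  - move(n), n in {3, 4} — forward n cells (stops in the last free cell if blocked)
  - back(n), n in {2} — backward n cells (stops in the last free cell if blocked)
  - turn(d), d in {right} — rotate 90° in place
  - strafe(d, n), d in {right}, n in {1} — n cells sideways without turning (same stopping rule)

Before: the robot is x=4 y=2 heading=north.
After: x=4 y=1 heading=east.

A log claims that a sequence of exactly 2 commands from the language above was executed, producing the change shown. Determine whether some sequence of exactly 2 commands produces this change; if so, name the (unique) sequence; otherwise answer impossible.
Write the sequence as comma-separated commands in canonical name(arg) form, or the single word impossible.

key: position moved to (4,1) AND the heading swung to E — translation plus rotation needed
t0: x=4 y=2 heading=north
[1] after turn(right): x=4 y=2 heading=east
[2] after strafe(right, 1): x=4 y=1 heading=east
uniquely the one of 25 2-step routes that fits.

turn(right), strafe(right, 1)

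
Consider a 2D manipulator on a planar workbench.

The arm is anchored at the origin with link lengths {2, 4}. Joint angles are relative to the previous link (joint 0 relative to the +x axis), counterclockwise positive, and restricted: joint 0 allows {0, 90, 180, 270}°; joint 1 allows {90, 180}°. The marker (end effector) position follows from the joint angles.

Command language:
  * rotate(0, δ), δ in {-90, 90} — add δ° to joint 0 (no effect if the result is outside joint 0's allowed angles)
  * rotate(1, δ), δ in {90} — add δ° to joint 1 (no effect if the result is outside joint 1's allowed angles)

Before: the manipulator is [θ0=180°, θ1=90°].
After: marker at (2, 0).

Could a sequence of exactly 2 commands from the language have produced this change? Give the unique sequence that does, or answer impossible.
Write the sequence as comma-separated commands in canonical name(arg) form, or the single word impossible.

t0: [θ0=180°, θ1=90°]
1. rotate(1, 90) → [θ0=180°, θ1=180°]
2. rotate(1, 90) → [θ0=180°, θ1=180°]
no other 2-command option fits: unique.

rotate(1, 90), rotate(1, 90)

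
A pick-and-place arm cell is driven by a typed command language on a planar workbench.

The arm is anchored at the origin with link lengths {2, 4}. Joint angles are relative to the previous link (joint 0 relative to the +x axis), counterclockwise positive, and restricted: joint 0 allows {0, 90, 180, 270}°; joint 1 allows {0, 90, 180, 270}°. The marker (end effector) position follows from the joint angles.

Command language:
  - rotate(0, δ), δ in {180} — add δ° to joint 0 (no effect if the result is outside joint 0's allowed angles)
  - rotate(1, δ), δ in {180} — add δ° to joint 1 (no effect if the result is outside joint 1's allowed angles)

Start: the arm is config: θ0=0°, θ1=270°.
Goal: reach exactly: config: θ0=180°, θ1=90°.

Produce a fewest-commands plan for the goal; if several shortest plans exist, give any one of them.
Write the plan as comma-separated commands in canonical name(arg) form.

t0: config: θ0=0°, θ1=270°
[1] after rotate(0, 180): config: θ0=180°, θ1=270°
[2] after rotate(1, 180): config: θ0=180°, θ1=90°
shorter routes all fall short; 2 is best.

rotate(0, 180), rotate(1, 180)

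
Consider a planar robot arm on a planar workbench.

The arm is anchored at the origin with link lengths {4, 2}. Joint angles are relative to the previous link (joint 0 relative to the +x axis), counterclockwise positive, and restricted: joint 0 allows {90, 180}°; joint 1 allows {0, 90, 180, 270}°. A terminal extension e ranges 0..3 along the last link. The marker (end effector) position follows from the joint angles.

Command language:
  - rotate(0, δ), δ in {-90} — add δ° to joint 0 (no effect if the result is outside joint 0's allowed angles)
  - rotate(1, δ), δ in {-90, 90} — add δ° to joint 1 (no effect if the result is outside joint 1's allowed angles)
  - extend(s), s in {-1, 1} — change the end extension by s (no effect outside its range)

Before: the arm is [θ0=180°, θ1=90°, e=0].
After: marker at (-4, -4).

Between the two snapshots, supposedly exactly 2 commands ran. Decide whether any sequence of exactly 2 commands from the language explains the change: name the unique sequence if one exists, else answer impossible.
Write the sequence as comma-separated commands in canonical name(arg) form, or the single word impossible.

extend(1), extend(1)

initial: [θ0=180°, θ1=90°, e=0]
1. extend(1) → [θ0=180°, θ1=90°, e=1]
2. extend(1) → [θ0=180°, θ1=90°, e=2]
all 25 alternatives checked — unique.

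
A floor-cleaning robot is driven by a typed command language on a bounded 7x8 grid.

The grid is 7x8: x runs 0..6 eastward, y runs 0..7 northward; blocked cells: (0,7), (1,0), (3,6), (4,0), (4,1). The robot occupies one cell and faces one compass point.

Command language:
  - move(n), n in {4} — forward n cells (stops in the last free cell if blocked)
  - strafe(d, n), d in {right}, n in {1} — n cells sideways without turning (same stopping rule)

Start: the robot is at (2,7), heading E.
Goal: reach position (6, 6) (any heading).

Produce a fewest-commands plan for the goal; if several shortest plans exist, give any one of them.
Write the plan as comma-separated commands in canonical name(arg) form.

from: at (2,7), heading E
step 1 (move(4)): at (6,7), heading E
step 2 (strafe(right, 1)): at (6,6), heading E
minimal: 2 command(s), checked below 2.

move(4), strafe(right, 1)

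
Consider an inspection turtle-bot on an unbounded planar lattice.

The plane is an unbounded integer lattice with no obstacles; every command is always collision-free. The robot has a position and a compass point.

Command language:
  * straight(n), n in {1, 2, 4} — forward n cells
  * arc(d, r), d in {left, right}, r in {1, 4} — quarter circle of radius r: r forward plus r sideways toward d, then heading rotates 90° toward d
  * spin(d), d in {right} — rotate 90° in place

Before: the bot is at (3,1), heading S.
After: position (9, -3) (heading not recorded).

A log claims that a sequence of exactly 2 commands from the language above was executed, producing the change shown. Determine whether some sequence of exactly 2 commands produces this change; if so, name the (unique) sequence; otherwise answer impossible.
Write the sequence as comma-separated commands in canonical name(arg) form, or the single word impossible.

arc(left, 4), straight(2)

key: running straight(2) before arc(left, 4) would end elsewhere — order is forced
from: at (3,1), heading S
t=1 arc(left, 4) ⇒ at (7,-3), heading E
t=2 straight(2) ⇒ at (9,-3), heading E
uniquely the one of 64 2-step routes that fits.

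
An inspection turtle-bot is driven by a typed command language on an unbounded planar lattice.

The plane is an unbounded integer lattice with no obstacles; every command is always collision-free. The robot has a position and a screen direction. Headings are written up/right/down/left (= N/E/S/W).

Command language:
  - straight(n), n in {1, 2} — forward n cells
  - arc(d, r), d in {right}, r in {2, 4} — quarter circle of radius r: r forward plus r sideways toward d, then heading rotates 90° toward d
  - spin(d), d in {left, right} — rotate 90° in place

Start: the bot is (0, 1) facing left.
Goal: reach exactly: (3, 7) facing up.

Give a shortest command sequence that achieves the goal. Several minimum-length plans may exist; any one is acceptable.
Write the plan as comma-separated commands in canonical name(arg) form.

from: (0, 1) facing left
[1] after arc(right, 2): (-2, 3) facing up
[2] after arc(right, 4): (2, 7) facing right
[3] after straight(1): (3, 7) facing right
[4] after spin(left): (3, 7) facing up
nothing shorter than 4 reaches the goal.

arc(right, 2), arc(right, 4), straight(1), spin(left)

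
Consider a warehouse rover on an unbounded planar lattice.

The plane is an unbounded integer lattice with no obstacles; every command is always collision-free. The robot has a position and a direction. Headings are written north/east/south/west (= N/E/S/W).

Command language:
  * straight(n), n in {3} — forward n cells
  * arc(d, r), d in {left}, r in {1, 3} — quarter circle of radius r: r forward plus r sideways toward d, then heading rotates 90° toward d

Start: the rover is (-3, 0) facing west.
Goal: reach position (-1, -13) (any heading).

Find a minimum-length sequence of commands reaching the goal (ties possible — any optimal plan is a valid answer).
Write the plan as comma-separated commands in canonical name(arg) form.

start: (-3, 0) facing west
step 1 (arc(left, 1)): (-4, -1) facing south
step 2 (straight(3)): (-4, -4) facing south
step 3 (straight(3)): (-4, -7) facing south
step 4 (straight(3)): (-4, -10) facing south
step 5 (arc(left, 3)): (-1, -13) facing east
nothing shorter than 5 reaches the goal.

arc(left, 1), straight(3), straight(3), straight(3), arc(left, 3)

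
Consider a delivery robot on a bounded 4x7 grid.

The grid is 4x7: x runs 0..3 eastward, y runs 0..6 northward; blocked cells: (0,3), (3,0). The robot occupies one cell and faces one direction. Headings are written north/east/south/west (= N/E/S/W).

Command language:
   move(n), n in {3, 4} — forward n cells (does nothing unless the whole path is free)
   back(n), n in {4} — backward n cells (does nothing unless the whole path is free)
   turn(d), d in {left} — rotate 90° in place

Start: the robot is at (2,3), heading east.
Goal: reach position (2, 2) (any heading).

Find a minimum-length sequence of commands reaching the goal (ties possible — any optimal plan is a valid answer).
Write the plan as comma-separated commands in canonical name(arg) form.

t0: at (2,3), heading east
t=1 turn(left) ⇒ at (2,3), heading north
t=2 move(3) ⇒ at (2,6), heading north
t=3 back(4) ⇒ at (2,2), heading north
no 2-step plan works, so 3 is optimal.

turn(left), move(3), back(4)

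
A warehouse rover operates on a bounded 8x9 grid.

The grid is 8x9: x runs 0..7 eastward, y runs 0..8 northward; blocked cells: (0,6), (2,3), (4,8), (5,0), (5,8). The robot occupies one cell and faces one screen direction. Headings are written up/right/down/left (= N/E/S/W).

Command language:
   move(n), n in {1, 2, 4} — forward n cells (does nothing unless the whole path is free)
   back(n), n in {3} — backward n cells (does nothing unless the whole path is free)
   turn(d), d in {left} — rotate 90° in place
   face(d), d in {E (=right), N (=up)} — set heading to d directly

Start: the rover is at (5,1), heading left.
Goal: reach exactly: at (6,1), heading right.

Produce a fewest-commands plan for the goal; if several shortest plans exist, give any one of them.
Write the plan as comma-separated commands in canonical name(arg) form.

start: at (5,1), heading left
[1] after face(E): at (5,1), heading right
[2] after move(1): at (6,1), heading right
minimal: 2 command(s), checked below 2.

face(E), move(1)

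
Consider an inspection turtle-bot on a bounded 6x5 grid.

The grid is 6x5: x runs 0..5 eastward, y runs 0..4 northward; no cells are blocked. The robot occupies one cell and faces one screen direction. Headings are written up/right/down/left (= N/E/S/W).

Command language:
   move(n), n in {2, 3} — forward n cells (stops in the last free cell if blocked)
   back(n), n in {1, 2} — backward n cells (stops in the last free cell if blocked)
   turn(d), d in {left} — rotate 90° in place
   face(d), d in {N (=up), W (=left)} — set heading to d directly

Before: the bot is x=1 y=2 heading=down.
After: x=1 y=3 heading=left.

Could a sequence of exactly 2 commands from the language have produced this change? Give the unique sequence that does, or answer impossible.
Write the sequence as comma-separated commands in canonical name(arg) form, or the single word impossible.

key: order matters: swapping back(1) and face(W) lands elsewhere
start: x=1 y=2 heading=down
t=1 back(1) ⇒ x=1 y=3 heading=down
t=2 face(W) ⇒ x=1 y=3 heading=left
uniquely the one of 49 2-step routes that fits.

back(1), face(W)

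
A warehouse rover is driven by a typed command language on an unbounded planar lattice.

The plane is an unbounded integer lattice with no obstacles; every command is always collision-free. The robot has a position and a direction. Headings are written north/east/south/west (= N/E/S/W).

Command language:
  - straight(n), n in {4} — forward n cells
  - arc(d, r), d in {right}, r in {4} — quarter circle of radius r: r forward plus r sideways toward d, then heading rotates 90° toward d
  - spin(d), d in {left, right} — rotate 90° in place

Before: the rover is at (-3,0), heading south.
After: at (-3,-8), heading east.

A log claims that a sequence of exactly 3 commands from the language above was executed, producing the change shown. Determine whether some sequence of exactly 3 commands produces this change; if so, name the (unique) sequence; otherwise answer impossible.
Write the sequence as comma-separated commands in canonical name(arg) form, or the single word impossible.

straight(4), straight(4), spin(left)

key: order matters: swapping straight(4) and spin(left) lands elsewhere
t0: at (-3,0), heading south
t=1 straight(4) ⇒ at (-3,-4), heading south
t=2 straight(4) ⇒ at (-3,-8), heading south
t=3 spin(left) ⇒ at (-3,-8), heading east
all 64 alternatives checked — unique.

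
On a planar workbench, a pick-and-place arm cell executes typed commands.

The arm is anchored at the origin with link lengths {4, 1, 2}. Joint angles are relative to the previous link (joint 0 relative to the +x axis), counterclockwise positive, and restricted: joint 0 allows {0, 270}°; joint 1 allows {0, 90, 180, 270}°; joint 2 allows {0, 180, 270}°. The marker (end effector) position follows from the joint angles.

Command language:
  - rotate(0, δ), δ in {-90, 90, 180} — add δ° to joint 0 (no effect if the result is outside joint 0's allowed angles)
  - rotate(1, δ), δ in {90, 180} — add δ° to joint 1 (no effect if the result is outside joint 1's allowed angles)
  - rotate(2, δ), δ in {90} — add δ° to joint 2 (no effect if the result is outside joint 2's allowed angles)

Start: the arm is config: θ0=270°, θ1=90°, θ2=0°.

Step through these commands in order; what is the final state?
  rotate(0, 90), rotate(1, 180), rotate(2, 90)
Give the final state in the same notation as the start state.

t0: config: θ0=270°, θ1=90°, θ2=0°
step 1 (rotate(0, 90)): config: θ0=0°, θ1=90°, θ2=0°
step 2 (rotate(1, 180)): config: θ0=0°, θ1=270°, θ2=0°
step 3 (rotate(2, 90)): config: θ0=0°, θ1=270°, θ2=0°

config: θ0=0°, θ1=270°, θ2=0°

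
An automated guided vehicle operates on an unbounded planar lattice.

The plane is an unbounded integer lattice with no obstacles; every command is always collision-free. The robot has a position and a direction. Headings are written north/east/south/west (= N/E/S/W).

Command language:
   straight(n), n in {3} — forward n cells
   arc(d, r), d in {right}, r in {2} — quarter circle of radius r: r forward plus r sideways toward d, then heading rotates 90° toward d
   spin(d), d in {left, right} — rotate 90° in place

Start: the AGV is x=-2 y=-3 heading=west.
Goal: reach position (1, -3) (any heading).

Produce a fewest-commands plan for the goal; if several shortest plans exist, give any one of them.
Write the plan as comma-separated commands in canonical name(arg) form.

spin(right), spin(right), straight(3)

begin: x=-2 y=-3 heading=west
1. spin(right) → x=-2 y=-3 heading=north
2. spin(right) → x=-2 y=-3 heading=east
3. straight(3) → x=1 y=-3 heading=east
no 2-step plan works, so 3 is optimal.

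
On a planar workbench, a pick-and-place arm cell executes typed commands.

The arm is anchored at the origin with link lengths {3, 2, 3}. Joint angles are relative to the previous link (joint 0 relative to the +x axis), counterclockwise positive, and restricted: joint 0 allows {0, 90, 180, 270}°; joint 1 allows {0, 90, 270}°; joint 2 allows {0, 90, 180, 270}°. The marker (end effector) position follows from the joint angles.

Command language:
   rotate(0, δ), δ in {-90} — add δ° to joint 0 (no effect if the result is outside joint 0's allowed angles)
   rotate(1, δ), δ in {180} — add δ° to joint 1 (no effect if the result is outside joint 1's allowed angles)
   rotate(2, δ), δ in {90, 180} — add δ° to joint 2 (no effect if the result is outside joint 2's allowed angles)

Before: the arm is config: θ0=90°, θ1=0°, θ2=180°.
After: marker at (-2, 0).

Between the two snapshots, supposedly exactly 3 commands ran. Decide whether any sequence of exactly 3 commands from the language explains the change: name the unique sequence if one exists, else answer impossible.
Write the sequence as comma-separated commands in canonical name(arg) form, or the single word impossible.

begin: config: θ0=90°, θ1=0°, θ2=180°
t=1 rotate(0, -90) ⇒ config: θ0=0°, θ1=0°, θ2=180°
t=2 rotate(0, -90) ⇒ config: θ0=270°, θ1=0°, θ2=180°
t=3 rotate(0, -90) ⇒ config: θ0=180°, θ1=0°, θ2=180°
uniquely the one of 64 3-step routes that fits.

rotate(0, -90), rotate(0, -90), rotate(0, -90)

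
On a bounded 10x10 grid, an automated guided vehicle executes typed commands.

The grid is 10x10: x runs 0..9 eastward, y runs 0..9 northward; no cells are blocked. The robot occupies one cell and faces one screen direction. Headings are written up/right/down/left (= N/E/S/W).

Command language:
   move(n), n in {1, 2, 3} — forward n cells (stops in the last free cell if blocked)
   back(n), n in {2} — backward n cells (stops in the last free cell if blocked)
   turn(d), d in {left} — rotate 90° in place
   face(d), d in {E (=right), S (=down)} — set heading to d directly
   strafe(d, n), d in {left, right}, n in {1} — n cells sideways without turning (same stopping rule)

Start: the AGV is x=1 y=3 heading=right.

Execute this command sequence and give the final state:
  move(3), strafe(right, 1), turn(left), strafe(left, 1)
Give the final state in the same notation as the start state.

from: x=1 y=3 heading=right
step 1 (move(3)): x=4 y=3 heading=right
step 2 (strafe(right, 1)): x=4 y=2 heading=right
step 3 (turn(left)): x=4 y=2 heading=up
step 4 (strafe(left, 1)): x=3 y=2 heading=up

x=3 y=2 heading=up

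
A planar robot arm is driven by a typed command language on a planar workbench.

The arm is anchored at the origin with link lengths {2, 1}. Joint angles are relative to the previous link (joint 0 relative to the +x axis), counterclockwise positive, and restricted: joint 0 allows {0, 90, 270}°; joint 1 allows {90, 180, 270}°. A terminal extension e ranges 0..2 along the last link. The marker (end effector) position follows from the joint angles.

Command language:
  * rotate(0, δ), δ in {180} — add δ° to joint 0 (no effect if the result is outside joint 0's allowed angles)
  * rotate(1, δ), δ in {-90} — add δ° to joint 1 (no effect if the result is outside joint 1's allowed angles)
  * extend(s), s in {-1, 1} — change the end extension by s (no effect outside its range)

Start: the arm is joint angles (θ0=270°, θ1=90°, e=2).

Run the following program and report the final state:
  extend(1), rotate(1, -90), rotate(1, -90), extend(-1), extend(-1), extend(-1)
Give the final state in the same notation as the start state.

initial: joint angles (θ0=270°, θ1=90°, e=2)
step 1 (extend(1)): joint angles (θ0=270°, θ1=90°, e=2)
step 2 (rotate(1, -90)): joint angles (θ0=270°, θ1=90°, e=2)
step 3 (rotate(1, -90)): joint angles (θ0=270°, θ1=90°, e=2)
step 4 (extend(-1)): joint angles (θ0=270°, θ1=90°, e=1)
step 5 (extend(-1)): joint angles (θ0=270°, θ1=90°, e=0)
step 6 (extend(-1)): joint angles (θ0=270°, θ1=90°, e=0)

joint angles (θ0=270°, θ1=90°, e=0)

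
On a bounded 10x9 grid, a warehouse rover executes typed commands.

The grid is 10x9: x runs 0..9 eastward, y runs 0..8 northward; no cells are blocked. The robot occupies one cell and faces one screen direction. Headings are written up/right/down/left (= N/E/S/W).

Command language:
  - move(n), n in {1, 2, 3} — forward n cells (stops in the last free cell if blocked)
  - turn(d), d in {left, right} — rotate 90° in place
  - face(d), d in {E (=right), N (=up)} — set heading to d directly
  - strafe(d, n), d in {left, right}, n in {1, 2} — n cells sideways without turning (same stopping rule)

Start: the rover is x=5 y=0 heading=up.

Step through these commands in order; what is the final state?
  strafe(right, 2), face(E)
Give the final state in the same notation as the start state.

x=7 y=0 heading=right

from: x=5 y=0 heading=up
step 1 (strafe(right, 2)): x=7 y=0 heading=up
step 2 (face(E)): x=7 y=0 heading=right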